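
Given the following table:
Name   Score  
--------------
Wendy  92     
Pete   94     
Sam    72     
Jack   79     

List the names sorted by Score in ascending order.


Sorting by Score (ascending):
  Sam: 72
  Jack: 79
  Wendy: 92
  Pete: 94


ANSWER: Sam, Jack, Wendy, Pete


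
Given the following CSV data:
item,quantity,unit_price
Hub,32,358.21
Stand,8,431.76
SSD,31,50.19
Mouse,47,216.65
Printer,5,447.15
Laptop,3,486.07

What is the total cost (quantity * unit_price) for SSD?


Row: SSD
quantity = 31
unit_price = 50.19
total = 31 * 50.19 = 1555.89

ANSWER: 1555.89


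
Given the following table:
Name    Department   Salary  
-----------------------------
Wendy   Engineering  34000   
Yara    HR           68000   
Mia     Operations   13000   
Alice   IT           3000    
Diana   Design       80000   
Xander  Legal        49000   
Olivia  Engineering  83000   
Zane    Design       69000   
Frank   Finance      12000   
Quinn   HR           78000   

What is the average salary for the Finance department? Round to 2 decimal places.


Finance department members:
  Frank: 12000
Sum = 12000
Count = 1
Average = 12000 / 1 = 12000.00

ANSWER: 12000.00


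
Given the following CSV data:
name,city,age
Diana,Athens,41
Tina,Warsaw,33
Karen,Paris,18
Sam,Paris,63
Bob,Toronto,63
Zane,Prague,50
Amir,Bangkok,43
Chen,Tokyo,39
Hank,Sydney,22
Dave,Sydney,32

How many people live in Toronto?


Scanning city column for 'Toronto':
  Row 5: Bob -> MATCH
Total matches: 1

ANSWER: 1


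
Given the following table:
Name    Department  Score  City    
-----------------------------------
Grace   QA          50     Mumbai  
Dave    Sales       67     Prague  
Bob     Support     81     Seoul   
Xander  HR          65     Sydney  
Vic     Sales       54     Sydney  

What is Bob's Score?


Row 3: Bob
Score = 81

ANSWER: 81


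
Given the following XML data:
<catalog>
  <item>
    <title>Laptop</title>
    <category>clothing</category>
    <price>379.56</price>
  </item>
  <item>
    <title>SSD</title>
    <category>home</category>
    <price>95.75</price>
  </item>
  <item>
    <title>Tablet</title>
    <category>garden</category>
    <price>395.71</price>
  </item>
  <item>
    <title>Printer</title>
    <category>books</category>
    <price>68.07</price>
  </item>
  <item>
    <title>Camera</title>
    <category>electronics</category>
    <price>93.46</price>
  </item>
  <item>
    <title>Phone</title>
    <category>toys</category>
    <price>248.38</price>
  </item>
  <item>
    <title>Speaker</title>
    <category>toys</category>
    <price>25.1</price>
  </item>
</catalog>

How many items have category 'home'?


Scanning <item> elements for <category>home</category>:
  Item 2: SSD -> MATCH
Count: 1

ANSWER: 1


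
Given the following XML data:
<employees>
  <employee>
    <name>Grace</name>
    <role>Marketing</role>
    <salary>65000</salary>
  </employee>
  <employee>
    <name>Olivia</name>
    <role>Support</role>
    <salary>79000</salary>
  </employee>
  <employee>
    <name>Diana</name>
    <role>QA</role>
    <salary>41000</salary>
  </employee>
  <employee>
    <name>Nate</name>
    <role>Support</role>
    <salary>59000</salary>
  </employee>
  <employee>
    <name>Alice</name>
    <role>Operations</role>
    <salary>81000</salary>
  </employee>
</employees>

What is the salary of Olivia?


Searching for <employee> with <name>Olivia</name>
Found at position 2
<salary>79000</salary>

ANSWER: 79000


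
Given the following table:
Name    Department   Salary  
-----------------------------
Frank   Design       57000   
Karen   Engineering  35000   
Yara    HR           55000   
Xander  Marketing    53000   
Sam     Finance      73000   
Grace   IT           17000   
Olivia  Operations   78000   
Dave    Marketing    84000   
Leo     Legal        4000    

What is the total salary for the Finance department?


Finance department members:
  Sam: 73000
Total = 73000 = 73000

ANSWER: 73000


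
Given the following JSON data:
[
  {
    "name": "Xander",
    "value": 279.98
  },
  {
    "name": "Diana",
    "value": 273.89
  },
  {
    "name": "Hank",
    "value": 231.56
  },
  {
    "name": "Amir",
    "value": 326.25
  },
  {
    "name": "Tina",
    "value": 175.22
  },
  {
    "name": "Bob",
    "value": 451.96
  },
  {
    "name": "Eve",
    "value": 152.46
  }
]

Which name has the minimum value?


Comparing values:
  Xander: 279.98
  Diana: 273.89
  Hank: 231.56
  Amir: 326.25
  Tina: 175.22
  Bob: 451.96
  Eve: 152.46
Minimum: Eve (152.46)

ANSWER: Eve


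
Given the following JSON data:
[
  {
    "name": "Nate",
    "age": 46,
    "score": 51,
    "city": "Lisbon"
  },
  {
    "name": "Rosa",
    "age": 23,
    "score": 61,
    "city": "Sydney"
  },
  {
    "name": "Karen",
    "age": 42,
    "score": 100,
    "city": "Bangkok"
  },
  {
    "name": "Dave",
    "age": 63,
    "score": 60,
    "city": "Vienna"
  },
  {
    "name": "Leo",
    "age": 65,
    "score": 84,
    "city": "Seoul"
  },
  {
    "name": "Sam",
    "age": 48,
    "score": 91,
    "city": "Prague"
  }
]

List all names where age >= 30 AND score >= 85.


Checking both conditions:
  Nate (age=46, score=51) -> no
  Rosa (age=23, score=61) -> no
  Karen (age=42, score=100) -> YES
  Dave (age=63, score=60) -> no
  Leo (age=65, score=84) -> no
  Sam (age=48, score=91) -> YES


ANSWER: Karen, Sam


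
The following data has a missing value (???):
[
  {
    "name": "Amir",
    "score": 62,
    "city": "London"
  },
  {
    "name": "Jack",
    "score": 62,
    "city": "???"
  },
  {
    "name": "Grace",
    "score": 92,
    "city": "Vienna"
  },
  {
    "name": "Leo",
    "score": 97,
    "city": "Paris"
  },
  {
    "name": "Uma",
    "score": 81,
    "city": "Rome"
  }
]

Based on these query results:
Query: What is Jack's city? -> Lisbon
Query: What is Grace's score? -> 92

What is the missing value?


The missing value is Jack's city
From query: Jack's city = Lisbon

ANSWER: Lisbon


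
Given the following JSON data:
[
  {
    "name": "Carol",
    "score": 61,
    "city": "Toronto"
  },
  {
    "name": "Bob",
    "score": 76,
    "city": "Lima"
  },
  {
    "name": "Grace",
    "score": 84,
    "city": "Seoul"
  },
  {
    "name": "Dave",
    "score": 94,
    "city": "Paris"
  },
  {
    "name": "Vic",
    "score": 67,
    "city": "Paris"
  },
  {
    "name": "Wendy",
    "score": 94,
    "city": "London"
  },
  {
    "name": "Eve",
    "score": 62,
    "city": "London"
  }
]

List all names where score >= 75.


Filtering records where score >= 75:
  Carol (score=61) -> no
  Bob (score=76) -> YES
  Grace (score=84) -> YES
  Dave (score=94) -> YES
  Vic (score=67) -> no
  Wendy (score=94) -> YES
  Eve (score=62) -> no


ANSWER: Bob, Grace, Dave, Wendy


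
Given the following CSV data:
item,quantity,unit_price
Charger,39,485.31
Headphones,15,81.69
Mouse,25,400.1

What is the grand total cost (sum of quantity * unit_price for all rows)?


Computing row totals:
  Charger: 39 * 485.31 = 18927.09
  Headphones: 15 * 81.69 = 1225.35
  Mouse: 25 * 400.1 = 10002.5
Grand total = 18927.09 + 1225.35 + 10002.5 = 30154.94

ANSWER: 30154.94


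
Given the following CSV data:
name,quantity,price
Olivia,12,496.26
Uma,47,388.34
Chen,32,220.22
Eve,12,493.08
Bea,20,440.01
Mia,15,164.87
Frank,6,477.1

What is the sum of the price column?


Values in 'price' column:
  Row 1: 496.26
  Row 2: 388.34
  Row 3: 220.22
  Row 4: 493.08
  Row 5: 440.01
  Row 6: 164.87
  Row 7: 477.1
Sum = 496.26 + 388.34 + 220.22 + 493.08 + 440.01 + 164.87 + 477.1 = 2679.88

ANSWER: 2679.88


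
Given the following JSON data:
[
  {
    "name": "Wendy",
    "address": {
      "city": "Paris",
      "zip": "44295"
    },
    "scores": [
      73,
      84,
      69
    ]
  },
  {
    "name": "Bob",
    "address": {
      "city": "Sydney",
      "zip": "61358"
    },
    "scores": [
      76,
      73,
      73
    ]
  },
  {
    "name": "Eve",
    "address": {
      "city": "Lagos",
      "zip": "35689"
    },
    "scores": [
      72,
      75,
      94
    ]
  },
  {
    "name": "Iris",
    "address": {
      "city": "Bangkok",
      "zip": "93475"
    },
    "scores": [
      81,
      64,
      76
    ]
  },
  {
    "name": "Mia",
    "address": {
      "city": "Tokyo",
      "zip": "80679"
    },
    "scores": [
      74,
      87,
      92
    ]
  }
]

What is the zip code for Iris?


Path: records[3].address.zip
Value: 93475

ANSWER: 93475


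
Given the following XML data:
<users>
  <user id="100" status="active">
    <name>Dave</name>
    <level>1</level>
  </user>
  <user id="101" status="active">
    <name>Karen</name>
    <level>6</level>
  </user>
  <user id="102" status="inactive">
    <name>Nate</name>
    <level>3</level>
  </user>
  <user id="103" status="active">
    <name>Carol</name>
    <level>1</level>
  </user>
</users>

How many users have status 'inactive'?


Counting users with status='inactive':
  Nate (id=102) -> MATCH
Count: 1

ANSWER: 1


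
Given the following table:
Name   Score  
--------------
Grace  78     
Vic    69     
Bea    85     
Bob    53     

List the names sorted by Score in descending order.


Sorting by Score (descending):
  Bea: 85
  Grace: 78
  Vic: 69
  Bob: 53


ANSWER: Bea, Grace, Vic, Bob


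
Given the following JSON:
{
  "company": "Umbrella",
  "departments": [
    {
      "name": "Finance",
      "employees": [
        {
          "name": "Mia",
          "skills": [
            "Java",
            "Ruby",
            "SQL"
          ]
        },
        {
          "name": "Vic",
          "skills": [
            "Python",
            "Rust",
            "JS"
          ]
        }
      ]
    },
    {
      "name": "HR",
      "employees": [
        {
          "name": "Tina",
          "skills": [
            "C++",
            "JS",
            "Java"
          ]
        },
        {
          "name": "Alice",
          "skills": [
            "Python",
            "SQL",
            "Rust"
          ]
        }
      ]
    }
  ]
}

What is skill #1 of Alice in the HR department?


Path: departments[1].employees[1].skills[0]
Value: Python

ANSWER: Python


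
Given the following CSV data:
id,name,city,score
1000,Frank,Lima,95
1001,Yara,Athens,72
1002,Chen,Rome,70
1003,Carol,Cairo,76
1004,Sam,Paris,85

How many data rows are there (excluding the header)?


Counting rows (excluding header):
Header: id,name,city,score
Data rows: 5

ANSWER: 5


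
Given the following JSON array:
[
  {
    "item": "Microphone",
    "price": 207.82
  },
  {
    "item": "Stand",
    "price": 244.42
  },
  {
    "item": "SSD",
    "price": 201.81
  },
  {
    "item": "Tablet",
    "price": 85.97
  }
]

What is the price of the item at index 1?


Array index 1 -> Stand
price = 244.42

ANSWER: 244.42


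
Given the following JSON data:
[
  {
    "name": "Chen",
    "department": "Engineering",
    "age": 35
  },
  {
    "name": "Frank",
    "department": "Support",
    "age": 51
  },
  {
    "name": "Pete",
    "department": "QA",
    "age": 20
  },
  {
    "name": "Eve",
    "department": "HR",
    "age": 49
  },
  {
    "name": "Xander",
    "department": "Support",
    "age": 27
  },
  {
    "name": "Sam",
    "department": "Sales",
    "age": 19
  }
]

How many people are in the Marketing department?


Scanning records for department = Marketing
  No matches found
Count: 0

ANSWER: 0


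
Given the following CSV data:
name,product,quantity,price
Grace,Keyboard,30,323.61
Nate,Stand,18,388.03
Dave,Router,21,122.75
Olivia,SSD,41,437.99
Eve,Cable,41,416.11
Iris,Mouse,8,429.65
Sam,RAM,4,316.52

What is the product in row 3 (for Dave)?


Row 3: Dave
Column 'product' = Router

ANSWER: Router


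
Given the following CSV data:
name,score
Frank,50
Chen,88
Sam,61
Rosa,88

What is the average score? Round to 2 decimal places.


Scores: 50, 88, 61, 88
Sum = 287
Count = 4
Average = 287 / 4 = 71.75

ANSWER: 71.75


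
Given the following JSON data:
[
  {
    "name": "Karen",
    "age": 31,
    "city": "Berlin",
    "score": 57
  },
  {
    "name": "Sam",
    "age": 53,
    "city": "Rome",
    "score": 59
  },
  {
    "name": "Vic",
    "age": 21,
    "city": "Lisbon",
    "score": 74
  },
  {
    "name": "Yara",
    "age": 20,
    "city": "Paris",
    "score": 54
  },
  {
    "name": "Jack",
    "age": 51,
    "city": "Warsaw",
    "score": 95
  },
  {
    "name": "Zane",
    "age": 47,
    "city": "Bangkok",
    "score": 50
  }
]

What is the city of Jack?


Looking up record where name = Jack
Record index: 4
Field 'city' = Warsaw

ANSWER: Warsaw


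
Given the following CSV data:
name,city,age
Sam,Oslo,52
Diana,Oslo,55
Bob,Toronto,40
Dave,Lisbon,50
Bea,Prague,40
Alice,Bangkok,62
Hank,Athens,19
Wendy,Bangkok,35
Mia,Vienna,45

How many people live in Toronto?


Scanning city column for 'Toronto':
  Row 3: Bob -> MATCH
Total matches: 1

ANSWER: 1


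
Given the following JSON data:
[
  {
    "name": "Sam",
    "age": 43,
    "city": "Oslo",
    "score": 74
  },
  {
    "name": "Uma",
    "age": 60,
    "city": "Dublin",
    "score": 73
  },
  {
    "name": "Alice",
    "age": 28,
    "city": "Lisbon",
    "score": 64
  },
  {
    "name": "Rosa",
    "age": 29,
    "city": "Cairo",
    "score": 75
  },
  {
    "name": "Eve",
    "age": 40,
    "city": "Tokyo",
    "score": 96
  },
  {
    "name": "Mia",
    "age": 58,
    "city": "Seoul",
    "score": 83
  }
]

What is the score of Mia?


Looking up record where name = Mia
Record index: 5
Field 'score' = 83

ANSWER: 83


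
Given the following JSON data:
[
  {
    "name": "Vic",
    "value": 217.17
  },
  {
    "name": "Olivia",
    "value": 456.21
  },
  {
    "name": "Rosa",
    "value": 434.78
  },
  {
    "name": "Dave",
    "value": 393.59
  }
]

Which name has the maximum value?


Comparing values:
  Vic: 217.17
  Olivia: 456.21
  Rosa: 434.78
  Dave: 393.59
Maximum: Olivia (456.21)

ANSWER: Olivia


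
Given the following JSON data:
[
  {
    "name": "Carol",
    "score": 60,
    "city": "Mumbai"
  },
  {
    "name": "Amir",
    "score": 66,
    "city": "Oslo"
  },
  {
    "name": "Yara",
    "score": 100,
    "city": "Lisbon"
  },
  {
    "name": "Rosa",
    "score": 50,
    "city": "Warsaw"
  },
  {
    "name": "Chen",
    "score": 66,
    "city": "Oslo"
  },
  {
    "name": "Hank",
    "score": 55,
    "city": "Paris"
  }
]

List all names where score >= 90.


Filtering records where score >= 90:
  Carol (score=60) -> no
  Amir (score=66) -> no
  Yara (score=100) -> YES
  Rosa (score=50) -> no
  Chen (score=66) -> no
  Hank (score=55) -> no


ANSWER: Yara


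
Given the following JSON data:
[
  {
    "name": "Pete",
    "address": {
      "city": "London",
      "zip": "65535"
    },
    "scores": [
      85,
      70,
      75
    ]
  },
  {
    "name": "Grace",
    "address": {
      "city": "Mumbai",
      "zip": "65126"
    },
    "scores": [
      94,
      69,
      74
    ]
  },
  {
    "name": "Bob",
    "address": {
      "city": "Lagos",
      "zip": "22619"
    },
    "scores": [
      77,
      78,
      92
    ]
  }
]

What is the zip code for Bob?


Path: records[2].address.zip
Value: 22619

ANSWER: 22619


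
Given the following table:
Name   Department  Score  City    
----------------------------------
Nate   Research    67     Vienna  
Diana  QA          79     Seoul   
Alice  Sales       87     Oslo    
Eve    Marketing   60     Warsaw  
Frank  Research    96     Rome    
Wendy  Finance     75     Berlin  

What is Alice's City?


Row 3: Alice
City = Oslo

ANSWER: Oslo


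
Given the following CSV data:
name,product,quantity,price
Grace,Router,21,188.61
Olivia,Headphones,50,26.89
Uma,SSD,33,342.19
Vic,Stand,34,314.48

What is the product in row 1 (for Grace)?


Row 1: Grace
Column 'product' = Router

ANSWER: Router


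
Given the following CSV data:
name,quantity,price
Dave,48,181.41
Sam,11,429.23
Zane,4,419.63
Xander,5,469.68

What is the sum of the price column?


Values in 'price' column:
  Row 1: 181.41
  Row 2: 429.23
  Row 3: 419.63
  Row 4: 469.68
Sum = 181.41 + 429.23 + 419.63 + 469.68 = 1499.95

ANSWER: 1499.95


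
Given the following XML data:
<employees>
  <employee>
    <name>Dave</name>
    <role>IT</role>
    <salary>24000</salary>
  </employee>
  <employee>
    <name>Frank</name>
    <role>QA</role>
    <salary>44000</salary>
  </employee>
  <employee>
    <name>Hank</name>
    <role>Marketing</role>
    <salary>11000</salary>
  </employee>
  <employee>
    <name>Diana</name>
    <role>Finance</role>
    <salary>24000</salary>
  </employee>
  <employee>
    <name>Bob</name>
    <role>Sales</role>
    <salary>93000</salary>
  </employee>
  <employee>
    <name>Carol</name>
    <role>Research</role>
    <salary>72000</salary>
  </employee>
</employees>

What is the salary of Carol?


Searching for <employee> with <name>Carol</name>
Found at position 6
<salary>72000</salary>

ANSWER: 72000


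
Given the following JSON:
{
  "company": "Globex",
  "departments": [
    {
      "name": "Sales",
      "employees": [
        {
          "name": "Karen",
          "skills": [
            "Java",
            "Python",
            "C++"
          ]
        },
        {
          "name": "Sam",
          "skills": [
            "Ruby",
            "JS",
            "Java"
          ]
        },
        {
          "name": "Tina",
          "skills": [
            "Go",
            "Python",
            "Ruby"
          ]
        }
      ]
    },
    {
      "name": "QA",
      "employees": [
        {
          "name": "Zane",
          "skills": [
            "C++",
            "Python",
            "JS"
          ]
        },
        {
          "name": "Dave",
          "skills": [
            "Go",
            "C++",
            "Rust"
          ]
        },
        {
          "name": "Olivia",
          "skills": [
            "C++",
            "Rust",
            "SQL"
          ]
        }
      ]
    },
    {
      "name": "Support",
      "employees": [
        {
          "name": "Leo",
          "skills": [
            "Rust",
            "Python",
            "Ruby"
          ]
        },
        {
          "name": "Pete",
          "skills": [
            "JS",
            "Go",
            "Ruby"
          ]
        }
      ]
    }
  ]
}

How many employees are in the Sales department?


Path: departments[0].employees
Count: 3

ANSWER: 3


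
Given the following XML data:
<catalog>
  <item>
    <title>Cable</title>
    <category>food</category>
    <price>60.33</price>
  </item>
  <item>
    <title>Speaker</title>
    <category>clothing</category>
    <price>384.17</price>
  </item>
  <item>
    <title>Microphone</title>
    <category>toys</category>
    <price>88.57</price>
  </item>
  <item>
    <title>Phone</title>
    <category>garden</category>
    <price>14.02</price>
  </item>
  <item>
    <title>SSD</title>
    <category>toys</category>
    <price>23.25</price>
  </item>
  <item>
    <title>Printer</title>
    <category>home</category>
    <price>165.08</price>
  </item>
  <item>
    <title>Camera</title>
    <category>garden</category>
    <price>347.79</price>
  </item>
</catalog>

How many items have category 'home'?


Scanning <item> elements for <category>home</category>:
  Item 6: Printer -> MATCH
Count: 1

ANSWER: 1


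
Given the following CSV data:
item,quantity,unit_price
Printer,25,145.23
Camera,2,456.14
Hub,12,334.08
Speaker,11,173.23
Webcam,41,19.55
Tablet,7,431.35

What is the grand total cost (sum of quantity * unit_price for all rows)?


Computing row totals:
  Printer: 25 * 145.23 = 3630.75
  Camera: 2 * 456.14 = 912.28
  Hub: 12 * 334.08 = 4008.96
  Speaker: 11 * 173.23 = 1905.53
  Webcam: 41 * 19.55 = 801.55
  Tablet: 7 * 431.35 = 3019.45
Grand total = 3630.75 + 912.28 + 4008.96 + 1905.53 + 801.55 + 3019.45 = 14278.52

ANSWER: 14278.52


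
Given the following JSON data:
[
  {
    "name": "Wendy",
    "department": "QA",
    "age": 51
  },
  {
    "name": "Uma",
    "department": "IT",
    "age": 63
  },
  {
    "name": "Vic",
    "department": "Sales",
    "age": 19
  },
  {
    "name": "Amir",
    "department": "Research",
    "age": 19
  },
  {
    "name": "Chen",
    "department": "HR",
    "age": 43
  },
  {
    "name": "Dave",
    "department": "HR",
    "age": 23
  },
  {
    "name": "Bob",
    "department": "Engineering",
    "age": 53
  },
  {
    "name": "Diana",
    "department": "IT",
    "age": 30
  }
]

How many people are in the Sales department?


Scanning records for department = Sales
  Record 2: Vic
Count: 1

ANSWER: 1


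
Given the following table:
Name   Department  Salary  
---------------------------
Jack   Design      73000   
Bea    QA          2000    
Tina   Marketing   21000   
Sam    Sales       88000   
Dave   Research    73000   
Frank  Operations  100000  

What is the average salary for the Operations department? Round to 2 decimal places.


Operations department members:
  Frank: 100000
Sum = 100000
Count = 1
Average = 100000 / 1 = 100000.00

ANSWER: 100000.00


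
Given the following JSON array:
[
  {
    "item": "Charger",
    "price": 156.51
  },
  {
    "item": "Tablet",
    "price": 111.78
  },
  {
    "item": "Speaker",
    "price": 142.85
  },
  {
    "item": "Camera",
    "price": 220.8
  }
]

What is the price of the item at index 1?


Array index 1 -> Tablet
price = 111.78

ANSWER: 111.78


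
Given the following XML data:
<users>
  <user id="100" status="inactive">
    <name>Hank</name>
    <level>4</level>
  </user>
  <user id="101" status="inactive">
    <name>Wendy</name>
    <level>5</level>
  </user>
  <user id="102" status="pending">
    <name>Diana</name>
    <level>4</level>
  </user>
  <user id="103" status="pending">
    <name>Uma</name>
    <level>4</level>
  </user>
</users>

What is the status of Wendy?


Finding user with name = Wendy
user id="101" status="inactive"

ANSWER: inactive


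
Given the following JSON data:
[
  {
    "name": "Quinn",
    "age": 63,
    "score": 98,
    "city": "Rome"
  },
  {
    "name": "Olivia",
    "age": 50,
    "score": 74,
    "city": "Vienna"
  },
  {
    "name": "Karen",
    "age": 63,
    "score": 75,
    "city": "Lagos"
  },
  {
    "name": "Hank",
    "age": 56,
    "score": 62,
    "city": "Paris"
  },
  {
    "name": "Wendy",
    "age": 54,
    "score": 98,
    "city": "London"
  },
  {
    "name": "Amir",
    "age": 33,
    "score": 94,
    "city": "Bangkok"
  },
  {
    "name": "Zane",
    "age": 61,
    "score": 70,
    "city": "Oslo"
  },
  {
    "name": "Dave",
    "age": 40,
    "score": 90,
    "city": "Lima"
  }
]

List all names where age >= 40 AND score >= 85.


Checking both conditions:
  Quinn (age=63, score=98) -> YES
  Olivia (age=50, score=74) -> no
  Karen (age=63, score=75) -> no
  Hank (age=56, score=62) -> no
  Wendy (age=54, score=98) -> YES
  Amir (age=33, score=94) -> no
  Zane (age=61, score=70) -> no
  Dave (age=40, score=90) -> YES


ANSWER: Quinn, Wendy, Dave


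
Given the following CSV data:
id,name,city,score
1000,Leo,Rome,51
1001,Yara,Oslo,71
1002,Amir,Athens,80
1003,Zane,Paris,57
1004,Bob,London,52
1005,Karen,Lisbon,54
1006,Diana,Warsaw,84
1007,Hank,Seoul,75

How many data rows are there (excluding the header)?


Counting rows (excluding header):
Header: id,name,city,score
Data rows: 8

ANSWER: 8


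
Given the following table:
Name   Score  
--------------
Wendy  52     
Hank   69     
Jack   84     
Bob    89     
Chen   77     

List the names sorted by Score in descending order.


Sorting by Score (descending):
  Bob: 89
  Jack: 84
  Chen: 77
  Hank: 69
  Wendy: 52


ANSWER: Bob, Jack, Chen, Hank, Wendy


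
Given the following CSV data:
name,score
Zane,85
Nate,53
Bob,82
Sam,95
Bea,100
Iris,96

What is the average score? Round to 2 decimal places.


Scores: 85, 53, 82, 95, 100, 96
Sum = 511
Count = 6
Average = 511 / 6 = 85.17

ANSWER: 85.17


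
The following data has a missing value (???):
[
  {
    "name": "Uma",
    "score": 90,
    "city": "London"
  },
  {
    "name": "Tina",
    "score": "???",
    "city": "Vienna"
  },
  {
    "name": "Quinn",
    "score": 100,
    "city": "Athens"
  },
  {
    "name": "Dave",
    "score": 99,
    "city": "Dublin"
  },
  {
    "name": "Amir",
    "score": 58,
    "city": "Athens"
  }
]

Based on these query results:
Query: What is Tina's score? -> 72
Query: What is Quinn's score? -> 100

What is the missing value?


The missing value is Tina's score
From query: Tina's score = 72

ANSWER: 72


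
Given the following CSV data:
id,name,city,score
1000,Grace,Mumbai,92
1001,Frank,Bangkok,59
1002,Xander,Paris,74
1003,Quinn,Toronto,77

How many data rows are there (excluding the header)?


Counting rows (excluding header):
Header: id,name,city,score
Data rows: 4

ANSWER: 4


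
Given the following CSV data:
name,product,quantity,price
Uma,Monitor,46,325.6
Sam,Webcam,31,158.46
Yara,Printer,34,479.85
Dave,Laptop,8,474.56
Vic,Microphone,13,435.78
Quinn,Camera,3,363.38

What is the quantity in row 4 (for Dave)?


Row 4: Dave
Column 'quantity' = 8

ANSWER: 8


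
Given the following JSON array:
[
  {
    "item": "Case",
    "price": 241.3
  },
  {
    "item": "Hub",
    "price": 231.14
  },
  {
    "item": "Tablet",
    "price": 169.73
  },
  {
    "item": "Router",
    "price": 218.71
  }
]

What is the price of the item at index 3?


Array index 3 -> Router
price = 218.71

ANSWER: 218.71


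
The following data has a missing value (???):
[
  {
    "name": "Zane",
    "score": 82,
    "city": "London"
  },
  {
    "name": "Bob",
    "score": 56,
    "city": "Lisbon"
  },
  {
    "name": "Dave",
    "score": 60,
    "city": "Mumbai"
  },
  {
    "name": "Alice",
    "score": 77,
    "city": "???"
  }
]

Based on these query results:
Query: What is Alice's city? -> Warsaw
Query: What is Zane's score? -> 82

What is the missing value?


The missing value is Alice's city
From query: Alice's city = Warsaw

ANSWER: Warsaw


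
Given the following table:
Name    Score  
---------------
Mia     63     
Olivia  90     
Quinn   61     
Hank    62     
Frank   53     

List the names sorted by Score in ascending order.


Sorting by Score (ascending):
  Frank: 53
  Quinn: 61
  Hank: 62
  Mia: 63
  Olivia: 90


ANSWER: Frank, Quinn, Hank, Mia, Olivia


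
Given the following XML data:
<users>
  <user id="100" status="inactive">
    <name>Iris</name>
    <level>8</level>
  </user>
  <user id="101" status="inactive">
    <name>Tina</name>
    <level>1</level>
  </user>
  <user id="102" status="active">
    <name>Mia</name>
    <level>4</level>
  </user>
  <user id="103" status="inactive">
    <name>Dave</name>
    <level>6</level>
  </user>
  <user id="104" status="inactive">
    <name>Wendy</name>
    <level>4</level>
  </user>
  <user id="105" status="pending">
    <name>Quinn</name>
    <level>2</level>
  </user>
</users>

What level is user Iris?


Finding user: Iris
<level>8</level>

ANSWER: 8


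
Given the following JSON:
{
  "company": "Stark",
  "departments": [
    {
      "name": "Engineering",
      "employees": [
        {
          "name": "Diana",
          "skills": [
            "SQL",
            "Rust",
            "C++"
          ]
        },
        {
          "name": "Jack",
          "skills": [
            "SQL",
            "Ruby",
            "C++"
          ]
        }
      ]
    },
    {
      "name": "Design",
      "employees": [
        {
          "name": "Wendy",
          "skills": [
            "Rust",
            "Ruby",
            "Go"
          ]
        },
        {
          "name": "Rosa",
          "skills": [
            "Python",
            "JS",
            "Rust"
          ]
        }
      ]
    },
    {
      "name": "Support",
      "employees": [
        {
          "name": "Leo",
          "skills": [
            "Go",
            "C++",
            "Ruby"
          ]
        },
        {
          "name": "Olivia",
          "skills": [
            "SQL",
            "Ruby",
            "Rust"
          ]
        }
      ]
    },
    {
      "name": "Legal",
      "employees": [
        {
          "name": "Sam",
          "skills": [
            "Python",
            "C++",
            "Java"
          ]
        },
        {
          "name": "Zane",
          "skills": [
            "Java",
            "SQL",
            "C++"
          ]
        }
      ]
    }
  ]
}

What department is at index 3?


Path: departments[3].name
Value: Legal

ANSWER: Legal


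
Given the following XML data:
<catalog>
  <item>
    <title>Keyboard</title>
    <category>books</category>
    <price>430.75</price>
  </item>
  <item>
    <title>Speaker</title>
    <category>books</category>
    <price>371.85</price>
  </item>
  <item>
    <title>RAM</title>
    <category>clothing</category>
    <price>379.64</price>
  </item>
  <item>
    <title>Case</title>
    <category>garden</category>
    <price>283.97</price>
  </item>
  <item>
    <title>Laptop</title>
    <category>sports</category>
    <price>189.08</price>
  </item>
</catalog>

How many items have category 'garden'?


Scanning <item> elements for <category>garden</category>:
  Item 4: Case -> MATCH
Count: 1

ANSWER: 1


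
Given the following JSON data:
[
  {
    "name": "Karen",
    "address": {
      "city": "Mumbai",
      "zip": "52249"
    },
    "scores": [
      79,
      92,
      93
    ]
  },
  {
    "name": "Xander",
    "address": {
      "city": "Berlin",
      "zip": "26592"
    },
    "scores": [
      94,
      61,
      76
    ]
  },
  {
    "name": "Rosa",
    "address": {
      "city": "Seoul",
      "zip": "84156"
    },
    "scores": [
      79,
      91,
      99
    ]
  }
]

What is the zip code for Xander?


Path: records[1].address.zip
Value: 26592

ANSWER: 26592


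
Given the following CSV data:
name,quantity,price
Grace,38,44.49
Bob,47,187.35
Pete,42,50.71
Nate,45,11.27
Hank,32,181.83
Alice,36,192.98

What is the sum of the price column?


Values in 'price' column:
  Row 1: 44.49
  Row 2: 187.35
  Row 3: 50.71
  Row 4: 11.27
  Row 5: 181.83
  Row 6: 192.98
Sum = 44.49 + 187.35 + 50.71 + 11.27 + 181.83 + 192.98 = 668.63

ANSWER: 668.63


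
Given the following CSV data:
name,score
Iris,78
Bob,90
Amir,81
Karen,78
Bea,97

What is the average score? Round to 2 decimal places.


Scores: 78, 90, 81, 78, 97
Sum = 424
Count = 5
Average = 424 / 5 = 84.80

ANSWER: 84.80


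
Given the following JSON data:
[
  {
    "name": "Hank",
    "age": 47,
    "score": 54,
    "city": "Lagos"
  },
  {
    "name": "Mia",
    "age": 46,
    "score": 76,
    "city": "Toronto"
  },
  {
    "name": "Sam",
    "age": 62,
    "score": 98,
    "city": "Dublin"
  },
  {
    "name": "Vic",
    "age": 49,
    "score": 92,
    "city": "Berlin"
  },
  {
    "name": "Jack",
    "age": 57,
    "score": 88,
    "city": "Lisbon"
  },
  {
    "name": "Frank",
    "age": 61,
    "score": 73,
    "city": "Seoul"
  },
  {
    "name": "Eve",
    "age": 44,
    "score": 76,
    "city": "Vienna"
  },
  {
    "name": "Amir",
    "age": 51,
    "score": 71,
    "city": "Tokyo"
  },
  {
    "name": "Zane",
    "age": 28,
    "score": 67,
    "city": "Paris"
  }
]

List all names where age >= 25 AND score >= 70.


Checking both conditions:
  Hank (age=47, score=54) -> no
  Mia (age=46, score=76) -> YES
  Sam (age=62, score=98) -> YES
  Vic (age=49, score=92) -> YES
  Jack (age=57, score=88) -> YES
  Frank (age=61, score=73) -> YES
  Eve (age=44, score=76) -> YES
  Amir (age=51, score=71) -> YES
  Zane (age=28, score=67) -> no


ANSWER: Mia, Sam, Vic, Jack, Frank, Eve, Amir


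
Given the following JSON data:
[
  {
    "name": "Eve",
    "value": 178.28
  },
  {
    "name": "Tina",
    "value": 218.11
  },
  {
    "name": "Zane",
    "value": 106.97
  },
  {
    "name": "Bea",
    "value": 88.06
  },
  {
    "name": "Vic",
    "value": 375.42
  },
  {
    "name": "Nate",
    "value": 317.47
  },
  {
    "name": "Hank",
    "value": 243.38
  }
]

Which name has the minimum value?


Comparing values:
  Eve: 178.28
  Tina: 218.11
  Zane: 106.97
  Bea: 88.06
  Vic: 375.42
  Nate: 317.47
  Hank: 243.38
Minimum: Bea (88.06)

ANSWER: Bea


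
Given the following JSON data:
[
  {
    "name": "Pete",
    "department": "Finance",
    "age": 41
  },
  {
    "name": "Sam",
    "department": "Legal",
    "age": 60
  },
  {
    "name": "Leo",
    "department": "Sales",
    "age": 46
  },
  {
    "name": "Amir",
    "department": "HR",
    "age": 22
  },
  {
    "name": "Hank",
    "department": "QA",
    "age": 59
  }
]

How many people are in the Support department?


Scanning records for department = Support
  No matches found
Count: 0

ANSWER: 0


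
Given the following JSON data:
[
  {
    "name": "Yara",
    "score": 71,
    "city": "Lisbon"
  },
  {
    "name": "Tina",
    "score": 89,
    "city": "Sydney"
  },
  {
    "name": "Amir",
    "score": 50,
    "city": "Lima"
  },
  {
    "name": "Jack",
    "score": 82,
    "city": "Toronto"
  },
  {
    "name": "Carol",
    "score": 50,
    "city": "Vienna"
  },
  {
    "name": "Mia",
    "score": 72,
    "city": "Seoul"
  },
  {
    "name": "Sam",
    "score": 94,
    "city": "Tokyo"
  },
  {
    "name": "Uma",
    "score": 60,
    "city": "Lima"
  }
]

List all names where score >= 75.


Filtering records where score >= 75:
  Yara (score=71) -> no
  Tina (score=89) -> YES
  Amir (score=50) -> no
  Jack (score=82) -> YES
  Carol (score=50) -> no
  Mia (score=72) -> no
  Sam (score=94) -> YES
  Uma (score=60) -> no


ANSWER: Tina, Jack, Sam


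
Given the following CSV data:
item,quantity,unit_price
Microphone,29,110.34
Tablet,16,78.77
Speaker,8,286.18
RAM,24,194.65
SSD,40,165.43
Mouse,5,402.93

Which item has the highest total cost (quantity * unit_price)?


Computing row totals:
  Microphone: 3199.86
  Tablet: 1260.32
  Speaker: 2289.44
  RAM: 4671.6
  SSD: 6617.2
  Mouse: 2014.65
Maximum: SSD (6617.2)

ANSWER: SSD


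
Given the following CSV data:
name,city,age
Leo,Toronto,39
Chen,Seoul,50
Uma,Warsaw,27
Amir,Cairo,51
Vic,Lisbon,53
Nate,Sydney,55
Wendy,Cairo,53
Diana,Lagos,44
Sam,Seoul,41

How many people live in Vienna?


Scanning city column for 'Vienna':
Total matches: 0

ANSWER: 0


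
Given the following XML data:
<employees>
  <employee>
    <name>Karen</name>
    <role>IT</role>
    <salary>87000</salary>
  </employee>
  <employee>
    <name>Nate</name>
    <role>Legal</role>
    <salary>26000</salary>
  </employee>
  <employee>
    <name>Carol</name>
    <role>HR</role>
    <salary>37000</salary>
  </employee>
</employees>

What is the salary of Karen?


Searching for <employee> with <name>Karen</name>
Found at position 1
<salary>87000</salary>

ANSWER: 87000


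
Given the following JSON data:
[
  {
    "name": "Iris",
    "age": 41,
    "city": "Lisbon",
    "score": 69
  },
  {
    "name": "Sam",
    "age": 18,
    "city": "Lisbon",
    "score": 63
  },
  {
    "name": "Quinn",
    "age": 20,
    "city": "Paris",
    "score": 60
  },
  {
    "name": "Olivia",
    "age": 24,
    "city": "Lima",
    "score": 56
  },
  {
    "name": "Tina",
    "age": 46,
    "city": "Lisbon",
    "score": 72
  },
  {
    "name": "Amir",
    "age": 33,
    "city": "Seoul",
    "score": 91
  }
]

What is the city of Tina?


Looking up record where name = Tina
Record index: 4
Field 'city' = Lisbon

ANSWER: Lisbon


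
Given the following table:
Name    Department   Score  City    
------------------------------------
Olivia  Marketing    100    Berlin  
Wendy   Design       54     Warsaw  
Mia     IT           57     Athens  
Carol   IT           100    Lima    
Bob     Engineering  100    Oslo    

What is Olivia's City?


Row 1: Olivia
City = Berlin

ANSWER: Berlin


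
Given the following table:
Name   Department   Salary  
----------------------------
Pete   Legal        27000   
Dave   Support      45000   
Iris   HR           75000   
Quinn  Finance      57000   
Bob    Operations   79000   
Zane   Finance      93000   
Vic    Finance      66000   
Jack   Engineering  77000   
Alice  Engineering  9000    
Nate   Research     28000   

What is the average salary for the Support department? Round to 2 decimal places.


Support department members:
  Dave: 45000
Sum = 45000
Count = 1
Average = 45000 / 1 = 45000.00

ANSWER: 45000.00


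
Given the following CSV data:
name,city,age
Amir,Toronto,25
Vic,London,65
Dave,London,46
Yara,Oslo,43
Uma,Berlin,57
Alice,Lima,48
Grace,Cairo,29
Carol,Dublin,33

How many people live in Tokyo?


Scanning city column for 'Tokyo':
Total matches: 0

ANSWER: 0


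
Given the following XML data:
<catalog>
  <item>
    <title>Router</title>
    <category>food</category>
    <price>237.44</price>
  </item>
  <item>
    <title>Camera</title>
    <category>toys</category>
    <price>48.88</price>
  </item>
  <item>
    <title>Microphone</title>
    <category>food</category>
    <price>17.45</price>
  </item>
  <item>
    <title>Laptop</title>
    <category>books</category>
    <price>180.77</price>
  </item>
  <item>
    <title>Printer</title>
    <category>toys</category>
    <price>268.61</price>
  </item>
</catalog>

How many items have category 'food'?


Scanning <item> elements for <category>food</category>:
  Item 1: Router -> MATCH
  Item 3: Microphone -> MATCH
Count: 2

ANSWER: 2


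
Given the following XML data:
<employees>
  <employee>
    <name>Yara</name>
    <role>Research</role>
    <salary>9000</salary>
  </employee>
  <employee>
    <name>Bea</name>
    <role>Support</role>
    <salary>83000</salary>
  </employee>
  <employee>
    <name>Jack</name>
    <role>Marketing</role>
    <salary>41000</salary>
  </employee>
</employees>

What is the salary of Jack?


Searching for <employee> with <name>Jack</name>
Found at position 3
<salary>41000</salary>

ANSWER: 41000


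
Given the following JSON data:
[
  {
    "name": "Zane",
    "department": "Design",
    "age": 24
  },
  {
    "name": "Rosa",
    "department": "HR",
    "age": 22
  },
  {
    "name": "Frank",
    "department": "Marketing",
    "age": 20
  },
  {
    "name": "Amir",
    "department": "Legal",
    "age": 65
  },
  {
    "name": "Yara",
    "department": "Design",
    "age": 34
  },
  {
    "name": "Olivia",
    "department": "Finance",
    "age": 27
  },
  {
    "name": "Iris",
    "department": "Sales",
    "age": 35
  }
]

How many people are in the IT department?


Scanning records for department = IT
  No matches found
Count: 0

ANSWER: 0


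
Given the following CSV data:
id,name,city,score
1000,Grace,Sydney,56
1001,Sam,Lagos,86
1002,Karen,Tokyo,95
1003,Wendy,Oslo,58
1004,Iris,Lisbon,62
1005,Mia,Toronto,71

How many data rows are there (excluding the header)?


Counting rows (excluding header):
Header: id,name,city,score
Data rows: 6

ANSWER: 6


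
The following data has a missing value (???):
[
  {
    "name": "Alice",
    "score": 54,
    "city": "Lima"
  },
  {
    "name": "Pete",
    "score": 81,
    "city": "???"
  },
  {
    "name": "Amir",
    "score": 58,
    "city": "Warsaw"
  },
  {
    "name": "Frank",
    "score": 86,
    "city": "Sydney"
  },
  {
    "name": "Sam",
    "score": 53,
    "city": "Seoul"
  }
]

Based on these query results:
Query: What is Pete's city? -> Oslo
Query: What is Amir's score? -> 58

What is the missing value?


The missing value is Pete's city
From query: Pete's city = Oslo

ANSWER: Oslo


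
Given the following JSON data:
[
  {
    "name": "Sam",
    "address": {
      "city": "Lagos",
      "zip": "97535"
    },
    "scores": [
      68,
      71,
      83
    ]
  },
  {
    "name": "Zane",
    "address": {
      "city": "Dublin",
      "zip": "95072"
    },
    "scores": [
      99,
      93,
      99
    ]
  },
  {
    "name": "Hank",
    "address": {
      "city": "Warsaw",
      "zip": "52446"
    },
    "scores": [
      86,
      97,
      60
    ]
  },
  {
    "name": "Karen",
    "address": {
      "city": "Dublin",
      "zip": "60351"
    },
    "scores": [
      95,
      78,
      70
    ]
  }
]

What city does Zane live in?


Path: records[1].address.city
Value: Dublin

ANSWER: Dublin


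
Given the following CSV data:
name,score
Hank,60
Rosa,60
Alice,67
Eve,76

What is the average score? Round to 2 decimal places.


Scores: 60, 60, 67, 76
Sum = 263
Count = 4
Average = 263 / 4 = 65.75

ANSWER: 65.75
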